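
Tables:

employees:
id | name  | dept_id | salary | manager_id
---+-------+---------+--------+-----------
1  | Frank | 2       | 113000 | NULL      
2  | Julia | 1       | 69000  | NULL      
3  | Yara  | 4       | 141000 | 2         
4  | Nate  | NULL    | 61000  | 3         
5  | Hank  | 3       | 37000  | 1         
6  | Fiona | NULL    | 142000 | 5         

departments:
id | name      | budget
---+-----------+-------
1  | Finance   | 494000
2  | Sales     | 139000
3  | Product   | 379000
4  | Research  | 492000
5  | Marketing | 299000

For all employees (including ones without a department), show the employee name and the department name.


LEFT JOIN keeps every row from employees (the left table); where dept_id has no match in departments, the department columns become NULL. Walk through each employee:
  - employee 1 (Frank): dept_id=2 -> matches Sales
  - employee 2 (Julia): dept_id=1 -> matches Finance
  - employee 3 (Yara): dept_id=4 -> matches Research
  - employee 4 (Nate): dept_id=NULL, no match -> kept with NULL
  - employee 5 (Hank): dept_id=3 -> matches Product
  - employee 6 (Fiona): dept_id=NULL, no match -> kept with NULL
All 6 rows appear; 2 have NULL department.

SQL:
SELECT a.name, b.name AS department
FROM employees a
LEFT JOIN departments b ON a.dept_id = b.id

Result:
name  | department
------+-----------
Frank | Sales     
Julia | Finance   
Yara  | Research  
Nate  | NULL      
Hank  | Product   
Fiona | NULL      


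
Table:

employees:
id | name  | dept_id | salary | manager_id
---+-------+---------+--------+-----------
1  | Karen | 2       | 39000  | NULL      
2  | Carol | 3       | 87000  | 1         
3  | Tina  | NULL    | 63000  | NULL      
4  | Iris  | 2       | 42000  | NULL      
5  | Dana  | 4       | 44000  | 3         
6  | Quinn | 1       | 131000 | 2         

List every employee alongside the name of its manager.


This is a self-join: employees is joined to a second copy of itself, matching each row's manager_id to another row's id. Use LEFT JOIN so rows with manager_id=NULL are kept.
  - employee 1 (Karen): manager_id=NULL -> NULL
  - employee 2 (Carol): manager_id=1 -> Karen
  - employee 3 (Tina): manager_id=NULL -> NULL
  - employee 4 (Iris): manager_id=NULL -> NULL
  - employee 5 (Dana): manager_id=3 -> Tina
  - employee 6 (Quinn): manager_id=2 -> Carol

SQL:
SELECT a.name AS item, b.name AS manager
FROM employees a
LEFT JOIN employees b ON a.manager_id = b.id

Result:
item  | manager
------+--------
Karen | NULL   
Carol | Karen  
Tina  | NULL   
Iris  | NULL   
Dana  | Tina   
Quinn | Carol  


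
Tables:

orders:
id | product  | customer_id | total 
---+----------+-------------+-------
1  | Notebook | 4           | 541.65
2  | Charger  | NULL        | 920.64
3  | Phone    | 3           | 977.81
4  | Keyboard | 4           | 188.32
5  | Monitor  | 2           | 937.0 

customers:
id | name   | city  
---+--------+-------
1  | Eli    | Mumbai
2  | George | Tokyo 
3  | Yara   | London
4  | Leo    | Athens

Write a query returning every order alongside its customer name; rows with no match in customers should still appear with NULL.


LEFT JOIN keeps every row from orders (the left table); where customer_id has no match in customers, the customer columns become NULL. Walk through each order:
  - order 1 (Notebook): customer_id=4 -> matches Leo
  - order 2 (Charger): customer_id=NULL, no match -> kept with NULL
  - order 3 (Phone): customer_id=3 -> matches Yara
  - order 4 (Keyboard): customer_id=4 -> matches Leo
  - order 5 (Monitor): customer_id=2 -> matches George
All 5 rows appear; 1 has NULL customer.

SQL:
SELECT a.product, b.name AS customer
FROM orders a
LEFT JOIN customers b ON a.customer_id = b.id

Result:
product  | customer
---------+---------
Notebook | Leo     
Charger  | NULL    
Phone    | Yara    
Keyboard | Leo     
Monitor  | George  


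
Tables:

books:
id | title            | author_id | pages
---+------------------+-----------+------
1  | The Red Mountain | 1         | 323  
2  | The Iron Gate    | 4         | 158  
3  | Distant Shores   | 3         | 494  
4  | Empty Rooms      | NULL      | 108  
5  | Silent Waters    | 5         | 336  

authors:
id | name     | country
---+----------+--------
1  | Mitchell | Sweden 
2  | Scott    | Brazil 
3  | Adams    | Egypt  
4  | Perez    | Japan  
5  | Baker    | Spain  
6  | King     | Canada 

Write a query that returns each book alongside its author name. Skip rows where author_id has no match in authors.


INNER JOIN keeps only books rows whose author_id matches an id in authors. Walk through each book:
  - book 1 (The Red Mountain): author_id=1 -> matches Mitchell
  - book 2 (The Iron Gate): author_id=4 -> matches Perez
  - book 3 (Distant Shores): author_id=3 -> matches Adams
  - book 4 (Empty Rooms): author_id=NULL, no match -> dropped
  - book 5 (Silent Waters): author_id=5 -> matches Baker
So 1 of 5 rows is dropped.

SQL:
SELECT a.title, b.name AS author
FROM books a
INNER JOIN authors b ON a.author_id = b.id

Result:
title            | author  
-----------------+---------
The Red Mountain | Mitchell
The Iron Gate    | Perez   
Distant Shores   | Adams   
Silent Waters    | Baker   


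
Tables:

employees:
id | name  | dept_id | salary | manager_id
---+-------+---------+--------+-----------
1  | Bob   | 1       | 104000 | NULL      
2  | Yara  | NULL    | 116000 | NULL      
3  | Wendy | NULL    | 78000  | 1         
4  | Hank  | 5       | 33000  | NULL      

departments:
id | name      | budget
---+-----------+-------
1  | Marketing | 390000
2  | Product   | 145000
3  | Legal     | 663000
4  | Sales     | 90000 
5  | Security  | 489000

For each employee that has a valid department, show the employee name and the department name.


INNER JOIN keeps only employees rows whose dept_id matches an id in departments. Walk through each employee:
  - employee 1 (Bob): dept_id=1 -> matches Marketing
  - employee 2 (Yara): dept_id=NULL, no match -> dropped
  - employee 3 (Wendy): dept_id=NULL, no match -> dropped
  - employee 4 (Hank): dept_id=5 -> matches Security
So 2 of 4 rows are dropped.

SQL:
SELECT a.name, b.name AS department
FROM employees a
INNER JOIN departments b ON a.dept_id = b.id

Result:
name | department
-----+-----------
Bob  | Marketing 
Hank | Security  


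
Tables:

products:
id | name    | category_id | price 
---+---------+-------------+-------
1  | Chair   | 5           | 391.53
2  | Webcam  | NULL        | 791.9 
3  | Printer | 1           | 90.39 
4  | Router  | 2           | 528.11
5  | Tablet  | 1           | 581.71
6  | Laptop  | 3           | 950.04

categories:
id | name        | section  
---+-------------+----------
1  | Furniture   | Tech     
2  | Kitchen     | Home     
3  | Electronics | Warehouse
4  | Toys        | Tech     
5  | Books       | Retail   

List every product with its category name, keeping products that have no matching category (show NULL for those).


LEFT JOIN keeps every row from products (the left table); where category_id has no match in categories, the category columns become NULL. Walk through each product:
  - product 1 (Chair): category_id=5 -> matches Books
  - product 2 (Webcam): category_id=NULL, no match -> kept with NULL
  - product 3 (Printer): category_id=1 -> matches Furniture
  - product 4 (Router): category_id=2 -> matches Kitchen
  - product 5 (Tablet): category_id=1 -> matches Furniture
  - product 6 (Laptop): category_id=3 -> matches Electronics
All 6 rows appear; 1 has NULL category.

SQL:
SELECT a.name, b.name AS category
FROM products a
LEFT JOIN categories b ON a.category_id = b.id

Result:
name    | category   
--------+------------
Chair   | Books      
Webcam  | NULL       
Printer | Furniture  
Router  | Kitchen    
Tablet  | Furniture  
Laptop  | Electronics


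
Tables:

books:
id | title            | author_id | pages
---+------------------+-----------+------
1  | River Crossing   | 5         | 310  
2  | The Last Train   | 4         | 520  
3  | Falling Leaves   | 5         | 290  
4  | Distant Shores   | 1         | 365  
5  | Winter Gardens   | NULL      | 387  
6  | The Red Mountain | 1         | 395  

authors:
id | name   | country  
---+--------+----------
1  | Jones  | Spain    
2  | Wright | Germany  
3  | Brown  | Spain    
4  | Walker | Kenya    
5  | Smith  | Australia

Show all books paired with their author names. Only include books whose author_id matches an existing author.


INNER JOIN keeps only books rows whose author_id matches an id in authors. Walk through each book:
  - book 1 (River Crossing): author_id=5 -> matches Smith
  - book 2 (The Last Train): author_id=4 -> matches Walker
  - book 3 (Falling Leaves): author_id=5 -> matches Smith
  - book 4 (Distant Shores): author_id=1 -> matches Jones
  - book 5 (Winter Gardens): author_id=NULL, no match -> dropped
  - book 6 (The Red Mountain): author_id=1 -> matches Jones
So 1 of 6 rows is dropped.

SQL:
SELECT a.title, b.name AS author
FROM books a
INNER JOIN authors b ON a.author_id = b.id

Result:
title            | author
-----------------+-------
River Crossing   | Smith 
The Last Train   | Walker
Falling Leaves   | Smith 
Distant Shores   | Jones 
The Red Mountain | Jones 


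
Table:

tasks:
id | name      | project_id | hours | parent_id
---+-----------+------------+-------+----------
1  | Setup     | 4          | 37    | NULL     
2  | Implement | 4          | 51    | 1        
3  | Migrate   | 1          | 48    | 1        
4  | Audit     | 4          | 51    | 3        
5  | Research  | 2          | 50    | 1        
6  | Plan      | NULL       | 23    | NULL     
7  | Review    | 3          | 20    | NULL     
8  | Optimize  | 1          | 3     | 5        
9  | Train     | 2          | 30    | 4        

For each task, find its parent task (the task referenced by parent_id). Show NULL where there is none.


This is a self-join: tasks is joined to a second copy of itself, matching each row's parent_id to another row's id. Use LEFT JOIN so rows with parent_id=NULL are kept.
  - task 1 (Setup): parent_id=NULL -> NULL
  - task 2 (Implement): parent_id=1 -> Setup
  - task 3 (Migrate): parent_id=1 -> Setup
  - task 4 (Audit): parent_id=3 -> Migrate
  - task 5 (Research): parent_id=1 -> Setup
  - task 6 (Plan): parent_id=NULL -> NULL
  - task 7 (Review): parent_id=NULL -> NULL
  - task 8 (Optimize): parent_id=5 -> Research
  - task 9 (Train): parent_id=4 -> Audit

SQL:
SELECT a.name AS item, b.name AS parent
FROM tasks a
LEFT JOIN tasks b ON a.parent_id = b.id

Result:
item      | parent  
----------+---------
Setup     | NULL    
Implement | Setup   
Migrate   | Setup   
Audit     | Migrate 
Research  | Setup   
Plan      | NULL    
Review    | NULL    
Optimize  | Research
Train     | Audit   


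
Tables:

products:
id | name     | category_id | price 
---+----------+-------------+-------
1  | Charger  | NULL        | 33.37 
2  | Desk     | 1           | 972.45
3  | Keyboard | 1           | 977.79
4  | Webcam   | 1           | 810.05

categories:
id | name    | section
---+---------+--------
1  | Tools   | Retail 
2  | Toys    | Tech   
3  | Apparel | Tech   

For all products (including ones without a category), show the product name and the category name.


LEFT JOIN keeps every row from products (the left table); where category_id has no match in categories, the category columns become NULL. Walk through each product:
  - product 1 (Charger): category_id=NULL, no match -> kept with NULL
  - product 2 (Desk): category_id=1 -> matches Tools
  - product 3 (Keyboard): category_id=1 -> matches Tools
  - product 4 (Webcam): category_id=1 -> matches Tools
All 4 rows appear; 1 has NULL category.

SQL:
SELECT a.name, b.name AS category
FROM products a
LEFT JOIN categories b ON a.category_id = b.id

Result:
name     | category
---------+---------
Charger  | NULL    
Desk     | Tools   
Keyboard | Tools   
Webcam   | Tools   


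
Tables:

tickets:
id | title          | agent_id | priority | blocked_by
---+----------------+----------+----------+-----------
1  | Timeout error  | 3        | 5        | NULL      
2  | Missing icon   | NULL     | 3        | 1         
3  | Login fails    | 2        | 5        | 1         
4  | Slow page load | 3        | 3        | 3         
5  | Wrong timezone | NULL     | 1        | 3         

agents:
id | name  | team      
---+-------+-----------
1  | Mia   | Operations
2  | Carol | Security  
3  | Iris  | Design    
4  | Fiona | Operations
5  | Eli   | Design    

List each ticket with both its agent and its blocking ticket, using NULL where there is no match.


Two LEFT JOINs from the same base table tickets: one to agents via agent_id, one to tickets itself via blocked_by. Both are LEFT so every ticket is preserved.
Match against agents:
  - ticket 1 (Timeout error): agent_id=3 -> matches Iris
  - ticket 2 (Missing icon): agent_id=NULL, no match -> kept with NULL
  - ticket 3 (Login fails): agent_id=2 -> matches Carol
  - ticket 4 (Slow page load): agent_id=3 -> matches Iris
  - ticket 5 (Wrong timezone): agent_id=NULL, no match -> kept with NULL
Match against tickets (self):
  - ticket 1 (Timeout error): blocked_by=NULL -> NULL
  - ticket 2 (Missing icon): blocked_by=1 -> Timeout error
  - ticket 3 (Login fails): blocked_by=1 -> Timeout error
  - ticket 4 (Slow page load): blocked_by=3 -> Login fails
  - ticket 5 (Wrong timezone): blocked_by=3 -> Login fails

SQL:
SELECT a.title, b.name AS agent, c.title AS blocked_by
FROM tickets a
LEFT JOIN agents b ON a.agent_id = b.id
LEFT JOIN tickets c ON a.blocked_by = c.id

Result:
title          | agent | blocked_by   
---------------+-------+--------------
Timeout error  | Iris  | NULL         
Missing icon   | NULL  | Timeout error
Login fails    | Carol | Timeout error
Slow page load | Iris  | Login fails  
Wrong timezone | NULL  | Login fails  


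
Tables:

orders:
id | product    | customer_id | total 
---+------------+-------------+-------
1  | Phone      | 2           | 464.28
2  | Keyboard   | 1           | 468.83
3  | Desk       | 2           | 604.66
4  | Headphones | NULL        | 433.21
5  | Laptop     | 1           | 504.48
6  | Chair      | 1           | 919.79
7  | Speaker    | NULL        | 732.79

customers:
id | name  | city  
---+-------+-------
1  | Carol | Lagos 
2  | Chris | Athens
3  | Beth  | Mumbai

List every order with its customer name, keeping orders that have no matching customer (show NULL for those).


LEFT JOIN keeps every row from orders (the left table); where customer_id has no match in customers, the customer columns become NULL. Walk through each order:
  - order 1 (Phone): customer_id=2 -> matches Chris
  - order 2 (Keyboard): customer_id=1 -> matches Carol
  - order 3 (Desk): customer_id=2 -> matches Chris
  - order 4 (Headphones): customer_id=NULL, no match -> kept with NULL
  - order 5 (Laptop): customer_id=1 -> matches Carol
  - order 6 (Chair): customer_id=1 -> matches Carol
  - order 7 (Speaker): customer_id=NULL, no match -> kept with NULL
All 7 rows appear; 2 have NULL customer.

SQL:
SELECT a.product, b.name AS customer
FROM orders a
LEFT JOIN customers b ON a.customer_id = b.id

Result:
product    | customer
-----------+---------
Phone      | Chris   
Keyboard   | Carol   
Desk       | Chris   
Headphones | NULL    
Laptop     | Carol   
Chair      | Carol   
Speaker    | NULL    


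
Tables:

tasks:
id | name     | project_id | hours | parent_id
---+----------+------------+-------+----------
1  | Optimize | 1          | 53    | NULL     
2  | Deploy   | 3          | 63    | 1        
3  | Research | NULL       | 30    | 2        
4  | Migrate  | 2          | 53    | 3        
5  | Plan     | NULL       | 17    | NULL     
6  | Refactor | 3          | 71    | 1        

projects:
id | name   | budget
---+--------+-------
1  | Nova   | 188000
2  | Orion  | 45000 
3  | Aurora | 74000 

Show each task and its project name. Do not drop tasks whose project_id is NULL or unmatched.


LEFT JOIN keeps every row from tasks (the left table); where project_id has no match in projects, the project columns become NULL. Walk through each task:
  - task 1 (Optimize): project_id=1 -> matches Nova
  - task 2 (Deploy): project_id=3 -> matches Aurora
  - task 3 (Research): project_id=NULL, no match -> kept with NULL
  - task 4 (Migrate): project_id=2 -> matches Orion
  - task 5 (Plan): project_id=NULL, no match -> kept with NULL
  - task 6 (Refactor): project_id=3 -> matches Aurora
All 6 rows appear; 2 have NULL project.

SQL:
SELECT a.name, b.name AS project
FROM tasks a
LEFT JOIN projects b ON a.project_id = b.id

Result:
name     | project
---------+--------
Optimize | Nova   
Deploy   | Aurora 
Research | NULL   
Migrate  | Orion  
Plan     | NULL   
Refactor | Aurora 


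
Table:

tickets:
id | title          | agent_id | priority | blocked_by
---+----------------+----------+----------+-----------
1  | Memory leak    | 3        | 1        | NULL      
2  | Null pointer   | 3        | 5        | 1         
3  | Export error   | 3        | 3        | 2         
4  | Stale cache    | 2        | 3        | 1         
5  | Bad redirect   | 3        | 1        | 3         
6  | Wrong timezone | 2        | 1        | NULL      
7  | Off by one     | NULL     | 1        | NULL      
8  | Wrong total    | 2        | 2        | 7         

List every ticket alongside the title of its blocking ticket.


This is a self-join: tickets is joined to a second copy of itself, matching each row's blocked_by to another row's id. Use LEFT JOIN so rows with blocked_by=NULL are kept.
  - ticket 1 (Memory leak): blocked_by=NULL -> NULL
  - ticket 2 (Null pointer): blocked_by=1 -> Memory leak
  - ticket 3 (Export error): blocked_by=2 -> Null pointer
  - ticket 4 (Stale cache): blocked_by=1 -> Memory leak
  - ticket 5 (Bad redirect): blocked_by=3 -> Export error
  - ticket 6 (Wrong timezone): blocked_by=NULL -> NULL
  - ticket 7 (Off by one): blocked_by=NULL -> NULL
  - ticket 8 (Wrong total): blocked_by=7 -> Off by one

SQL:
SELECT a.title AS item, b.title AS blocked_by
FROM tickets a
LEFT JOIN tickets b ON a.blocked_by = b.id

Result:
item           | blocked_by  
---------------+-------------
Memory leak    | NULL        
Null pointer   | Memory leak 
Export error   | Null pointer
Stale cache    | Memory leak 
Bad redirect   | Export error
Wrong timezone | NULL        
Off by one     | NULL        
Wrong total    | Off by one  


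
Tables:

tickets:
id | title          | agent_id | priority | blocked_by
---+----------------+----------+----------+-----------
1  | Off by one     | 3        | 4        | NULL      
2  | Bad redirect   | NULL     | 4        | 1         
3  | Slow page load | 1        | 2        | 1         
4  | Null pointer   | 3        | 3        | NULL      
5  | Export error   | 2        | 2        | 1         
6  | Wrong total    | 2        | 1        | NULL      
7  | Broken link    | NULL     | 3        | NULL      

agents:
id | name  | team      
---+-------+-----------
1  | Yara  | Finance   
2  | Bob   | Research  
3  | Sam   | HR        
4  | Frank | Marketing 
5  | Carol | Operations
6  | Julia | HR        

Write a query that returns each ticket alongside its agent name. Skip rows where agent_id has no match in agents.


INNER JOIN keeps only tickets rows whose agent_id matches an id in agents. Walk through each ticket:
  - ticket 1 (Off by one): agent_id=3 -> matches Sam
  - ticket 2 (Bad redirect): agent_id=NULL, no match -> dropped
  - ticket 3 (Slow page load): agent_id=1 -> matches Yara
  - ticket 4 (Null pointer): agent_id=3 -> matches Sam
  - ticket 5 (Export error): agent_id=2 -> matches Bob
  - ticket 6 (Wrong total): agent_id=2 -> matches Bob
  - ticket 7 (Broken link): agent_id=NULL, no match -> dropped
So 2 of 7 rows are dropped.

SQL:
SELECT a.title, b.name AS agent
FROM tickets a
INNER JOIN agents b ON a.agent_id = b.id

Result:
title          | agent
---------------+------
Off by one     | Sam  
Slow page load | Yara 
Null pointer   | Sam  
Export error   | Bob  
Wrong total    | Bob  


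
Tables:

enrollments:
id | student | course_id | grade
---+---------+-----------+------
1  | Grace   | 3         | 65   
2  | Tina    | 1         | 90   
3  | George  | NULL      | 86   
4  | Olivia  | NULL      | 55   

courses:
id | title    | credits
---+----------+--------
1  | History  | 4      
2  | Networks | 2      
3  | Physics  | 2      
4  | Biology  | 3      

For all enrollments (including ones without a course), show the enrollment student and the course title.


LEFT JOIN keeps every row from enrollments (the left table); where course_id has no match in courses, the course columns become NULL. Walk through each enrollment:
  - enrollment 1 (Grace): course_id=3 -> matches Physics
  - enrollment 2 (Tina): course_id=1 -> matches History
  - enrollment 3 (George): course_id=NULL, no match -> kept with NULL
  - enrollment 4 (Olivia): course_id=NULL, no match -> kept with NULL
All 4 rows appear; 2 have NULL course.

SQL:
SELECT a.student, b.title AS course
FROM enrollments a
LEFT JOIN courses b ON a.course_id = b.id

Result:
student | course 
--------+--------
Grace   | Physics
Tina    | History
George  | NULL   
Olivia  | NULL   


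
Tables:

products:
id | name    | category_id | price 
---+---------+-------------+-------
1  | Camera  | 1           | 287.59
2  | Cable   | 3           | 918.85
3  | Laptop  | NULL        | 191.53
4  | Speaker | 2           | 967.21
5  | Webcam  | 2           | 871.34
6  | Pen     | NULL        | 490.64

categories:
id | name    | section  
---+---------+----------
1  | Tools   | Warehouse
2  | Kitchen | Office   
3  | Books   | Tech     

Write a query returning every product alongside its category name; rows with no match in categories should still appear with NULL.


LEFT JOIN keeps every row from products (the left table); where category_id has no match in categories, the category columns become NULL. Walk through each product:
  - product 1 (Camera): category_id=1 -> matches Tools
  - product 2 (Cable): category_id=3 -> matches Books
  - product 3 (Laptop): category_id=NULL, no match -> kept with NULL
  - product 4 (Speaker): category_id=2 -> matches Kitchen
  - product 5 (Webcam): category_id=2 -> matches Kitchen
  - product 6 (Pen): category_id=NULL, no match -> kept with NULL
All 6 rows appear; 2 have NULL category.

SQL:
SELECT a.name, b.name AS category
FROM products a
LEFT JOIN categories b ON a.category_id = b.id

Result:
name    | category
--------+---------
Camera  | Tools   
Cable   | Books   
Laptop  | NULL    
Speaker | Kitchen 
Webcam  | Kitchen 
Pen     | NULL    


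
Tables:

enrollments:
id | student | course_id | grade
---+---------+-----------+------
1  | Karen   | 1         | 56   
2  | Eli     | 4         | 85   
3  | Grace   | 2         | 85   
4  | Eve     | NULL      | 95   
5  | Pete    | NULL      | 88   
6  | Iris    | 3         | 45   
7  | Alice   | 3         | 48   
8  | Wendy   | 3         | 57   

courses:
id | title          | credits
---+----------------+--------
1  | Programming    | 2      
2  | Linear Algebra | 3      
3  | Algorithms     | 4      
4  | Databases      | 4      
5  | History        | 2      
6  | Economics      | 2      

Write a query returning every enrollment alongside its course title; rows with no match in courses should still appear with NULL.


LEFT JOIN keeps every row from enrollments (the left table); where course_id has no match in courses, the course columns become NULL. Walk through each enrollment:
  - enrollment 1 (Karen): course_id=1 -> matches Programming
  - enrollment 2 (Eli): course_id=4 -> matches Databases
  - enrollment 3 (Grace): course_id=2 -> matches Linear Algebra
  - enrollment 4 (Eve): course_id=NULL, no match -> kept with NULL
  - enrollment 5 (Pete): course_id=NULL, no match -> kept with NULL
  - enrollment 6 (Iris): course_id=3 -> matches Algorithms
  - enrollment 7 (Alice): course_id=3 -> matches Algorithms
  - enrollment 8 (Wendy): course_id=3 -> matches Algorithms
All 8 rows appear; 2 have NULL course.

SQL:
SELECT a.student, b.title AS course
FROM enrollments a
LEFT JOIN courses b ON a.course_id = b.id

Result:
student | course        
--------+---------------
Karen   | Programming   
Eli     | Databases     
Grace   | Linear Algebra
Eve     | NULL          
Pete    | NULL          
Iris    | Algorithms    
Alice   | Algorithms    
Wendy   | Algorithms    


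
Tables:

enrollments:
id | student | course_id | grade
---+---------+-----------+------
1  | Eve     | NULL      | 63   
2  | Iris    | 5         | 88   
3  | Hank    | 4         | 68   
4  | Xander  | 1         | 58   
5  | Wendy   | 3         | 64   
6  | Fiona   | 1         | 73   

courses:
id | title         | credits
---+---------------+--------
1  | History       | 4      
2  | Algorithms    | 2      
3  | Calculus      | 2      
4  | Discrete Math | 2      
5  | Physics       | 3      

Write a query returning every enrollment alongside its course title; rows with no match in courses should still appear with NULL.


LEFT JOIN keeps every row from enrollments (the left table); where course_id has no match in courses, the course columns become NULL. Walk through each enrollment:
  - enrollment 1 (Eve): course_id=NULL, no match -> kept with NULL
  - enrollment 2 (Iris): course_id=5 -> matches Physics
  - enrollment 3 (Hank): course_id=4 -> matches Discrete Math
  - enrollment 4 (Xander): course_id=1 -> matches History
  - enrollment 5 (Wendy): course_id=3 -> matches Calculus
  - enrollment 6 (Fiona): course_id=1 -> matches History
All 6 rows appear; 1 has NULL course.

SQL:
SELECT a.student, b.title AS course
FROM enrollments a
LEFT JOIN courses b ON a.course_id = b.id

Result:
student | course       
--------+--------------
Eve     | NULL         
Iris    | Physics      
Hank    | Discrete Math
Xander  | History      
Wendy   | Calculus     
Fiona   | History      


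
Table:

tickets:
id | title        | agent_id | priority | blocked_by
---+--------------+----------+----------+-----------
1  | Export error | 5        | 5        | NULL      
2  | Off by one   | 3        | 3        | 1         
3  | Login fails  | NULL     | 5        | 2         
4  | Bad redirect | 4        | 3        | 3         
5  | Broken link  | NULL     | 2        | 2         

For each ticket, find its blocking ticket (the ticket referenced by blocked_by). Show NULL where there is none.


This is a self-join: tickets is joined to a second copy of itself, matching each row's blocked_by to another row's id. Use LEFT JOIN so rows with blocked_by=NULL are kept.
  - ticket 1 (Export error): blocked_by=NULL -> NULL
  - ticket 2 (Off by one): blocked_by=1 -> Export error
  - ticket 3 (Login fails): blocked_by=2 -> Off by one
  - ticket 4 (Bad redirect): blocked_by=3 -> Login fails
  - ticket 5 (Broken link): blocked_by=2 -> Off by one

SQL:
SELECT a.title AS item, b.title AS blocked_by
FROM tickets a
LEFT JOIN tickets b ON a.blocked_by = b.id

Result:
item         | blocked_by  
-------------+-------------
Export error | NULL        
Off by one   | Export error
Login fails  | Off by one  
Bad redirect | Login fails 
Broken link  | Off by one  


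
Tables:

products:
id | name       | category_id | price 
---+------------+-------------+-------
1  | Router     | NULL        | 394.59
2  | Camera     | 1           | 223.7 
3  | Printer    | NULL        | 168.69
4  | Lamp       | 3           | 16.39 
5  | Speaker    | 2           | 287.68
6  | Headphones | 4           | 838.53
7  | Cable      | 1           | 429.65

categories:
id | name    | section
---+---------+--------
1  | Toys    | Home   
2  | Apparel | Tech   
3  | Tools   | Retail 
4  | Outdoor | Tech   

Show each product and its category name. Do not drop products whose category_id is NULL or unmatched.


LEFT JOIN keeps every row from products (the left table); where category_id has no match in categories, the category columns become NULL. Walk through each product:
  - product 1 (Router): category_id=NULL, no match -> kept with NULL
  - product 2 (Camera): category_id=1 -> matches Toys
  - product 3 (Printer): category_id=NULL, no match -> kept with NULL
  - product 4 (Lamp): category_id=3 -> matches Tools
  - product 5 (Speaker): category_id=2 -> matches Apparel
  - product 6 (Headphones): category_id=4 -> matches Outdoor
  - product 7 (Cable): category_id=1 -> matches Toys
All 7 rows appear; 2 have NULL category.

SQL:
SELECT a.name, b.name AS category
FROM products a
LEFT JOIN categories b ON a.category_id = b.id

Result:
name       | category
-----------+---------
Router     | NULL    
Camera     | Toys    
Printer    | NULL    
Lamp       | Tools   
Speaker    | Apparel 
Headphones | Outdoor 
Cable      | Toys    


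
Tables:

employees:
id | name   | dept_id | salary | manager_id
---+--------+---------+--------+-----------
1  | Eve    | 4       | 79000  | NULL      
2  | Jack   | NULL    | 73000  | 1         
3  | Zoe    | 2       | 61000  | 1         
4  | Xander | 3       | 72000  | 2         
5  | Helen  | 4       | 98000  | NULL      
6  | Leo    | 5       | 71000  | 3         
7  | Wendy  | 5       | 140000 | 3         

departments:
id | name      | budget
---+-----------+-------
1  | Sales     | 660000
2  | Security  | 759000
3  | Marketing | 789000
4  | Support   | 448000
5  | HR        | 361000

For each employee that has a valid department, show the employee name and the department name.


INNER JOIN keeps only employees rows whose dept_id matches an id in departments. Walk through each employee:
  - employee 1 (Eve): dept_id=4 -> matches Support
  - employee 2 (Jack): dept_id=NULL, no match -> dropped
  - employee 3 (Zoe): dept_id=2 -> matches Security
  - employee 4 (Xander): dept_id=3 -> matches Marketing
  - employee 5 (Helen): dept_id=4 -> matches Support
  - employee 6 (Leo): dept_id=5 -> matches HR
  - employee 7 (Wendy): dept_id=5 -> matches HR
So 1 of 7 rows is dropped.

SQL:
SELECT a.name, b.name AS department
FROM employees a
INNER JOIN departments b ON a.dept_id = b.id

Result:
name   | department
-------+-----------
Eve    | Support   
Zoe    | Security  
Xander | Marketing 
Helen  | Support   
Leo    | HR        
Wendy  | HR        


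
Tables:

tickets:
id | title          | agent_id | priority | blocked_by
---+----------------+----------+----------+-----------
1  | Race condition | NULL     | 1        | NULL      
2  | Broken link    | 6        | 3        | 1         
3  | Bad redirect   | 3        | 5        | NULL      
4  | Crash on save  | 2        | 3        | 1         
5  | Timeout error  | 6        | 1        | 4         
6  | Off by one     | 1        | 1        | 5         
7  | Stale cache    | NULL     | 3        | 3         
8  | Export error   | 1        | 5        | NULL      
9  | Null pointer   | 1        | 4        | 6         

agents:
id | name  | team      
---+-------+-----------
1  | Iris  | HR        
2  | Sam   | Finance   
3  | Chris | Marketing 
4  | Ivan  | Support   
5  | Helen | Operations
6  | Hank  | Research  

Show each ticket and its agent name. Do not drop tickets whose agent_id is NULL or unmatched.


LEFT JOIN keeps every row from tickets (the left table); where agent_id has no match in agents, the agent columns become NULL. Walk through each ticket:
  - ticket 1 (Race condition): agent_id=NULL, no match -> kept with NULL
  - ticket 2 (Broken link): agent_id=6 -> matches Hank
  - ticket 3 (Bad redirect): agent_id=3 -> matches Chris
  - ticket 4 (Crash on save): agent_id=2 -> matches Sam
  - ticket 5 (Timeout error): agent_id=6 -> matches Hank
  - ticket 6 (Off by one): agent_id=1 -> matches Iris
  - ticket 7 (Stale cache): agent_id=NULL, no match -> kept with NULL
  - ticket 8 (Export error): agent_id=1 -> matches Iris
  - ticket 9 (Null pointer): agent_id=1 -> matches Iris
All 9 rows appear; 2 have NULL agent.

SQL:
SELECT a.title, b.name AS agent
FROM tickets a
LEFT JOIN agents b ON a.agent_id = b.id

Result:
title          | agent
---------------+------
Race condition | NULL 
Broken link    | Hank 
Bad redirect   | Chris
Crash on save  | Sam  
Timeout error  | Hank 
Off by one     | Iris 
Stale cache    | NULL 
Export error   | Iris 
Null pointer   | Iris 


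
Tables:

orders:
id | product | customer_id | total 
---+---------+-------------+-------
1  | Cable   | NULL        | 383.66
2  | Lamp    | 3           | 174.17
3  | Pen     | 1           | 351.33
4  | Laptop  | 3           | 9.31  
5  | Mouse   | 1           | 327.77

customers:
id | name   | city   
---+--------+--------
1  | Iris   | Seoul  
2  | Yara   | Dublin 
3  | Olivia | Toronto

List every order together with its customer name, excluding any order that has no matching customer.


INNER JOIN keeps only orders rows whose customer_id matches an id in customers. Walk through each order:
  - order 1 (Cable): customer_id=NULL, no match -> dropped
  - order 2 (Lamp): customer_id=3 -> matches Olivia
  - order 3 (Pen): customer_id=1 -> matches Iris
  - order 4 (Laptop): customer_id=3 -> matches Olivia
  - order 5 (Mouse): customer_id=1 -> matches Iris
So 1 of 5 rows is dropped.

SQL:
SELECT a.product, b.name AS customer
FROM orders a
INNER JOIN customers b ON a.customer_id = b.id

Result:
product | customer
--------+---------
Lamp    | Olivia  
Pen     | Iris    
Laptop  | Olivia  
Mouse   | Iris    


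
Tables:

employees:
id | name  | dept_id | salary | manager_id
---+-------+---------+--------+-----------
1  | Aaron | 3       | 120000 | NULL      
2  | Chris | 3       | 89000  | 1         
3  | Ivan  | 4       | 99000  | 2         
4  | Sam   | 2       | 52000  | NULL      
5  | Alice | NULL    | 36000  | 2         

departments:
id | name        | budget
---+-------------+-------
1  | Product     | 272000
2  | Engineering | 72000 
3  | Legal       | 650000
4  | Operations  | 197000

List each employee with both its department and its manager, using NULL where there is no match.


Two LEFT JOINs from the same base table employees: one to departments via dept_id, one to employees itself via manager_id. Both are LEFT so every employee is preserved.
Match against departments:
  - employee 1 (Aaron): dept_id=3 -> matches Legal
  - employee 2 (Chris): dept_id=3 -> matches Legal
  - employee 3 (Ivan): dept_id=4 -> matches Operations
  - employee 4 (Sam): dept_id=2 -> matches Engineering
  - employee 5 (Alice): dept_id=NULL, no match -> kept with NULL
Match against employees (self):
  - employee 1 (Aaron): manager_id=NULL -> NULL
  - employee 2 (Chris): manager_id=1 -> Aaron
  - employee 3 (Ivan): manager_id=2 -> Chris
  - employee 4 (Sam): manager_id=NULL -> NULL
  - employee 5 (Alice): manager_id=2 -> Chris

SQL:
SELECT a.name, b.name AS department, c.name AS manager
FROM employees a
LEFT JOIN departments b ON a.dept_id = b.id
LEFT JOIN employees c ON a.manager_id = c.id

Result:
name  | department  | manager
------+-------------+--------
Aaron | Legal       | NULL   
Chris | Legal       | Aaron  
Ivan  | Operations  | Chris  
Sam   | Engineering | NULL   
Alice | NULL        | Chris  


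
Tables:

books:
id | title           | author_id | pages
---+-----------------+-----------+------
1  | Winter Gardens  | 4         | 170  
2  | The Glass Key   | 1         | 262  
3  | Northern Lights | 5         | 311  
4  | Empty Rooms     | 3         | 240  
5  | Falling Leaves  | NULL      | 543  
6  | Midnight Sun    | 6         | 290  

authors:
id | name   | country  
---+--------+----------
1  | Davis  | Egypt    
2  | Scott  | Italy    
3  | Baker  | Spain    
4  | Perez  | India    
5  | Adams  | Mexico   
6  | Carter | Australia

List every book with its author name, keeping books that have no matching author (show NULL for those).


LEFT JOIN keeps every row from books (the left table); where author_id has no match in authors, the author columns become NULL. Walk through each book:
  - book 1 (Winter Gardens): author_id=4 -> matches Perez
  - book 2 (The Glass Key): author_id=1 -> matches Davis
  - book 3 (Northern Lights): author_id=5 -> matches Adams
  - book 4 (Empty Rooms): author_id=3 -> matches Baker
  - book 5 (Falling Leaves): author_id=NULL, no match -> kept with NULL
  - book 6 (Midnight Sun): author_id=6 -> matches Carter
All 6 rows appear; 1 has NULL author.

SQL:
SELECT a.title, b.name AS author
FROM books a
LEFT JOIN authors b ON a.author_id = b.id

Result:
title           | author
----------------+-------
Winter Gardens  | Perez 
The Glass Key   | Davis 
Northern Lights | Adams 
Empty Rooms     | Baker 
Falling Leaves  | NULL  
Midnight Sun    | Carter


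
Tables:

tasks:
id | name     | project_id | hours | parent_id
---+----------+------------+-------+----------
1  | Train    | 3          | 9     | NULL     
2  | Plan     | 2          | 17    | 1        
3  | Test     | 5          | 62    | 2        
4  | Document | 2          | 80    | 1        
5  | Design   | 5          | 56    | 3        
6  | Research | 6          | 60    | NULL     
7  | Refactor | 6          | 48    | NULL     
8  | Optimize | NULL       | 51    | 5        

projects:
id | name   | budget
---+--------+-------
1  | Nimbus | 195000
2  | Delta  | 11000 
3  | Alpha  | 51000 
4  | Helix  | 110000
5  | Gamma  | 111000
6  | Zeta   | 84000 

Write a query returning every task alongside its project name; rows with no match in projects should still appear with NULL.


LEFT JOIN keeps every row from tasks (the left table); where project_id has no match in projects, the project columns become NULL. Walk through each task:
  - task 1 (Train): project_id=3 -> matches Alpha
  - task 2 (Plan): project_id=2 -> matches Delta
  - task 3 (Test): project_id=5 -> matches Gamma
  - task 4 (Document): project_id=2 -> matches Delta
  - task 5 (Design): project_id=5 -> matches Gamma
  - task 6 (Research): project_id=6 -> matches Zeta
  - task 7 (Refactor): project_id=6 -> matches Zeta
  - task 8 (Optimize): project_id=NULL, no match -> kept with NULL
All 8 rows appear; 1 has NULL project.

SQL:
SELECT a.name, b.name AS project
FROM tasks a
LEFT JOIN projects b ON a.project_id = b.id

Result:
name     | project
---------+--------
Train    | Alpha  
Plan     | Delta  
Test     | Gamma  
Document | Delta  
Design   | Gamma  
Research | Zeta   
Refactor | Zeta   
Optimize | NULL   


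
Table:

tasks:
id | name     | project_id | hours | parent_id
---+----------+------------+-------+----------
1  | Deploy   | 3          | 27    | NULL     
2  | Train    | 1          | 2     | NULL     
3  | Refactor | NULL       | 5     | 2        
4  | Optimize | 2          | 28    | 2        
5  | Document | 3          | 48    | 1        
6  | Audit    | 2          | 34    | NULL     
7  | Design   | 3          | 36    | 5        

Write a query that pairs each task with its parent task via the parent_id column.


This is a self-join: tasks is joined to a second copy of itself, matching each row's parent_id to another row's id. Use LEFT JOIN so rows with parent_id=NULL are kept.
  - task 1 (Deploy): parent_id=NULL -> NULL
  - task 2 (Train): parent_id=NULL -> NULL
  - task 3 (Refactor): parent_id=2 -> Train
  - task 4 (Optimize): parent_id=2 -> Train
  - task 5 (Document): parent_id=1 -> Deploy
  - task 6 (Audit): parent_id=NULL -> NULL
  - task 7 (Design): parent_id=5 -> Document

SQL:
SELECT a.name AS item, b.name AS parent
FROM tasks a
LEFT JOIN tasks b ON a.parent_id = b.id

Result:
item     | parent  
---------+---------
Deploy   | NULL    
Train    | NULL    
Refactor | Train   
Optimize | Train   
Document | Deploy  
Audit    | NULL    
Design   | Document


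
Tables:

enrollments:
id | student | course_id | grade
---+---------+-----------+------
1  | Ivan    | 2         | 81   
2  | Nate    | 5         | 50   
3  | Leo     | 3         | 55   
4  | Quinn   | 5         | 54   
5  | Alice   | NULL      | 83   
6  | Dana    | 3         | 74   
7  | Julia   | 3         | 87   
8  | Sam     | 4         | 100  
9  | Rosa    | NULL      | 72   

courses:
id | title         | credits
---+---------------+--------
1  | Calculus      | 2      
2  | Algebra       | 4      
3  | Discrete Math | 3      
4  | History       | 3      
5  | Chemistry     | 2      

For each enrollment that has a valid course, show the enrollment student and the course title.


INNER JOIN keeps only enrollments rows whose course_id matches an id in courses. Walk through each enrollment:
  - enrollment 1 (Ivan): course_id=2 -> matches Algebra
  - enrollment 2 (Nate): course_id=5 -> matches Chemistry
  - enrollment 3 (Leo): course_id=3 -> matches Discrete Math
  - enrollment 4 (Quinn): course_id=5 -> matches Chemistry
  - enrollment 5 (Alice): course_id=NULL, no match -> dropped
  - enrollment 6 (Dana): course_id=3 -> matches Discrete Math
  - enrollment 7 (Julia): course_id=3 -> matches Discrete Math
  - enrollment 8 (Sam): course_id=4 -> matches History
  - enrollment 9 (Rosa): course_id=NULL, no match -> dropped
So 2 of 9 rows are dropped.

SQL:
SELECT a.student, b.title AS course
FROM enrollments a
INNER JOIN courses b ON a.course_id = b.id

Result:
student | course       
--------+--------------
Ivan    | Algebra      
Nate    | Chemistry    
Leo     | Discrete Math
Quinn   | Chemistry    
Dana    | Discrete Math
Julia   | Discrete Math
Sam     | History      
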